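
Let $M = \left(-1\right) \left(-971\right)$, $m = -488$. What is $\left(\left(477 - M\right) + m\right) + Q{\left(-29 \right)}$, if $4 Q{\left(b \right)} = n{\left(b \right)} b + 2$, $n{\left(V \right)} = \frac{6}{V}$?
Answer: $-980$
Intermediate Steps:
$Q{\left(b \right)} = 2$ ($Q{\left(b \right)} = \frac{\frac{6}{b} b + 2}{4} = \frac{6 + 2}{4} = \frac{1}{4} \cdot 8 = 2$)
$M = 971$
$\left(\left(477 - M\right) + m\right) + Q{\left(-29 \right)} = \left(\left(477 - 971\right) - 488\right) + 2 = \left(-494 - 488\right) + 2 = -982 + 2 = -980$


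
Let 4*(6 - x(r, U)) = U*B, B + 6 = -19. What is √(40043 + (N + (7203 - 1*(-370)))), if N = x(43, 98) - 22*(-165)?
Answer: √207458/2 ≈ 227.74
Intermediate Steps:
B = -25 (B = -6 - 19 = -25)
x(r, U) = 6 + 25*U/4 (x(r, U) = 6 - U*(-25)/4 = 6 - (-25)*U/4 = 6 + 25*U/4)
N = 8497/2 (N = (6 + (25/4)*98) - 22*(-165) = (6 + 1225/2) + 3630 = 1237/2 + 3630 = 8497/2 ≈ 4248.5)
√(40043 + (N + (7203 - 1*(-370)))) = √(40043 + (8497/2 + (7203 - 1*(-370)))) = √(40043 + (8497/2 + (7203 + 370))) = √(40043 + (8497/2 + 7573)) = √(40043 + 23643/2) = √(103729/2) = √207458/2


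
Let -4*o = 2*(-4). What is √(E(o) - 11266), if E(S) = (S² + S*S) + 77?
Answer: I*√11181 ≈ 105.74*I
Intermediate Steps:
o = 2 (o = -(-4)/2 = -¼*(-8) = 2)
E(S) = 77 + 2*S² (E(S) = (S² + S²) + 77 = 2*S² + 77 = 77 + 2*S²)
√(E(o) - 11266) = √((77 + 2*2²) - 11266) = √((77 + 2*4) - 11266) = √((77 + 8) - 11266) = √(85 - 11266) = √(-11181) = I*√11181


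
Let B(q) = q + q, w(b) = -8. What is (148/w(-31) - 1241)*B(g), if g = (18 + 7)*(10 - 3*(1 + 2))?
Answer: -62975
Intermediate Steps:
g = 25 (g = 25*(10 - 3*3) = 25*(10 - 9) = 25*1 = 25)
B(q) = 2*q
(148/w(-31) - 1241)*B(g) = (148/(-8) - 1241)*(2*25) = (148*(-⅛) - 1241)*50 = (-37/2 - 1241)*50 = -2519/2*50 = -62975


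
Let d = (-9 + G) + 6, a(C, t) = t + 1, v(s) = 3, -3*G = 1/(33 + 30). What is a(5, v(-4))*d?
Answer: -2272/189 ≈ -12.021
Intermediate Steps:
G = -1/189 (G = -1/(3*(33 + 30)) = -⅓/63 = -⅓*1/63 = -1/189 ≈ -0.0052910)
a(C, t) = 1 + t
d = -568/189 (d = (-9 - 1/189) + 6 = -1702/189 + 6 = -568/189 ≈ -3.0053)
a(5, v(-4))*d = (1 + 3)*(-568/189) = 4*(-568/189) = -2272/189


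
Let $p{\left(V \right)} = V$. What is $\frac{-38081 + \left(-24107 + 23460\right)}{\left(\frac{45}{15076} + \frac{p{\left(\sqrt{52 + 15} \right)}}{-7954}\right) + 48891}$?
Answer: $- \frac{6806713261040649589177632}{8592931170283452754094261} - \frac{17503420345227328 \sqrt{67}}{8592931170283452754094261} \approx -0.79213$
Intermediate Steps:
$\frac{-38081 + \left(-24107 + 23460\right)}{\left(\frac{45}{15076} + \frac{p{\left(\sqrt{52 + 15} \right)}}{-7954}\right) + 48891} = \frac{-38081 + \left(-24107 + 23460\right)}{\left(\frac{45}{15076} + \frac{\sqrt{52 + 15}}{-7954}\right) + 48891} = \frac{-38081 - 647}{\left(45 \cdot \frac{1}{15076} + \sqrt{67} \left(- \frac{1}{7954}\right)\right) + 48891} = - \frac{38728}{\left(\frac{45}{15076} - \frac{\sqrt{67}}{7954}\right) + 48891} = - \frac{38728}{\frac{737080761}{15076} - \frac{\sqrt{67}}{7954}}$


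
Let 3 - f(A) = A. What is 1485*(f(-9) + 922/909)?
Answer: 1951950/101 ≈ 19326.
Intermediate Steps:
f(A) = 3 - A
1485*(f(-9) + 922/909) = 1485*((3 - 1*(-9)) + 922/909) = 1485*((3 + 9) + 922*(1/909)) = 1485*(12 + 922/909) = 1485*(11830/909) = 1951950/101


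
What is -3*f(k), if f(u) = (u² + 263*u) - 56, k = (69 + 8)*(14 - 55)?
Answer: -27408906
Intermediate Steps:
k = -3157 (k = 77*(-41) = -3157)
f(u) = -56 + u² + 263*u
-3*f(k) = -3*(-56 + (-3157)² + 263*(-3157)) = -3*(-56 + 9966649 - 830291) = -3*9136302 = -27408906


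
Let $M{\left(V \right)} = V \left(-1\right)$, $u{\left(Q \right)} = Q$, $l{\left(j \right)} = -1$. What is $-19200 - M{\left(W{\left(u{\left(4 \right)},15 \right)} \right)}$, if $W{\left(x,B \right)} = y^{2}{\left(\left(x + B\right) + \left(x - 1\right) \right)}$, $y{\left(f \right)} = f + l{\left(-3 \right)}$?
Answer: $-18759$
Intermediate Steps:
$y{\left(f \right)} = -1 + f$ ($y{\left(f \right)} = f - 1 = -1 + f$)
$W{\left(x,B \right)} = \left(-2 + B + 2 x\right)^{2}$ ($W{\left(x,B \right)} = \left(-1 + \left(\left(x + B\right) + \left(x - 1\right)\right)\right)^{2} = \left(-1 + \left(\left(B + x\right) + \left(-1 + x\right)\right)\right)^{2} = \left(-1 + \left(-1 + B + 2 x\right)\right)^{2} = \left(-2 + B + 2 x\right)^{2}$)
$M{\left(V \right)} = - V$
$-19200 - M{\left(W{\left(u{\left(4 \right)},15 \right)} \right)} = -19200 - - \left(-2 + 15 + 2 \cdot 4\right)^{2} = -19200 - - \left(-2 + 15 + 8\right)^{2} = -19200 - - 21^{2} = -19200 - \left(-1\right) 441 = -19200 - -441 = -19200 + 441 = -18759$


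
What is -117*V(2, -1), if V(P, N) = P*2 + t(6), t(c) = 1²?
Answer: -585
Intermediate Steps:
t(c) = 1
V(P, N) = 1 + 2*P (V(P, N) = P*2 + 1 = 2*P + 1 = 1 + 2*P)
-117*V(2, -1) = -117*(1 + 2*2) = -117*(1 + 4) = -117*5 = -585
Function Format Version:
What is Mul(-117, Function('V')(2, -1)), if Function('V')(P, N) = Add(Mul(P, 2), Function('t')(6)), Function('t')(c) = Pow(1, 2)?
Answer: -585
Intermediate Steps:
Function('t')(c) = 1
Function('V')(P, N) = Add(1, Mul(2, P)) (Function('V')(P, N) = Add(Mul(P, 2), 1) = Add(Mul(2, P), 1) = Add(1, Mul(2, P)))
Mul(-117, Function('V')(2, -1)) = Mul(-117, Add(1, Mul(2, 2))) = Mul(-117, Add(1, 4)) = Mul(-117, 5) = -585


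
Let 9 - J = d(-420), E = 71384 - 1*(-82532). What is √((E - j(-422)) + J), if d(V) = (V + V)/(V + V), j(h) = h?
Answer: √154346 ≈ 392.87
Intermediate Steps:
E = 153916 (E = 71384 + 82532 = 153916)
d(V) = 1 (d(V) = (2*V)/((2*V)) = (2*V)*(1/(2*V)) = 1)
J = 8 (J = 9 - 1*1 = 9 - 1 = 8)
√((E - j(-422)) + J) = √((153916 - 1*(-422)) + 8) = √((153916 + 422) + 8) = √(154338 + 8) = √154346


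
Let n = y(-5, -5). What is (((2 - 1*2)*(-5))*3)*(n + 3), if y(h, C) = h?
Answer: 0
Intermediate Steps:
n = -5
(((2 - 1*2)*(-5))*3)*(n + 3) = (((2 - 1*2)*(-5))*3)*(-5 + 3) = (((2 - 2)*(-5))*3)*(-2) = ((0*(-5))*3)*(-2) = (0*3)*(-2) = 0*(-2) = 0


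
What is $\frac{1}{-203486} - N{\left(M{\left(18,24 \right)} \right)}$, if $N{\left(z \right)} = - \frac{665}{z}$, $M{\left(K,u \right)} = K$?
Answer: $\frac{33829543}{915687} \approx 36.944$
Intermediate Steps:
$\frac{1}{-203486} - N{\left(M{\left(18,24 \right)} \right)} = \frac{1}{-203486} - - \frac{665}{18} = - \frac{1}{203486} - \left(-665\right) \frac{1}{18} = - \frac{1}{203486} - - \frac{665}{18} = - \frac{1}{203486} + \frac{665}{18} = \frac{33829543}{915687}$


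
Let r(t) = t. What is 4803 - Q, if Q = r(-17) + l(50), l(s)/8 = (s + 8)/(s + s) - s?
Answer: 130384/25 ≈ 5215.4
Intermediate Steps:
l(s) = -8*s + 4*(8 + s)/s (l(s) = 8*((s + 8)/(s + s) - s) = 8*((8 + s)/((2*s)) - s) = 8*((8 + s)*(1/(2*s)) - s) = 8*((8 + s)/(2*s) - s) = 8*(-s + (8 + s)/(2*s)) = -8*s + 4*(8 + s)/s)
Q = -10309/25 (Q = -17 + (4 - 8*50 + 32/50) = -17 + (4 - 400 + 32*(1/50)) = -17 + (4 - 400 + 16/25) = -17 - 9884/25 = -10309/25 ≈ -412.36)
4803 - Q = 4803 - 1*(-10309/25) = 4803 + 10309/25 = 130384/25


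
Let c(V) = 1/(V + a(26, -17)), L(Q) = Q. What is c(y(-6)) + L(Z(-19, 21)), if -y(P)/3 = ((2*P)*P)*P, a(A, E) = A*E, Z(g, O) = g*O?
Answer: -340745/854 ≈ -399.00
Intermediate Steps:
Z(g, O) = O*g
y(P) = -6*P³ (y(P) = -3*(2*P)*P*P = -3*2*P²*P = -6*P³)
c(V) = 1/(-442 + V) (c(V) = 1/(V + 26*(-17)) = 1/(V - 442) = 1/(-442 + V))
c(y(-6)) + L(Z(-19, 21)) = 1/(-442 - 6*(-6)³) + 21*(-19) = 1/(-442 - 6*(-216)) - 399 = 1/(-442 + 1296) - 399 = 1/854 - 399 = -340745/854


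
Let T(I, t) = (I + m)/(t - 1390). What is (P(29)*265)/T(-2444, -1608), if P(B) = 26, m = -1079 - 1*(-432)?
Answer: 20656220/3091 ≈ 6682.7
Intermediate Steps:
m = -647 (m = -1079 + 432 = -647)
T(I, t) = (-647 + I)/(-1390 + t) (T(I, t) = (I - 647)/(t - 1390) = (-647 + I)/(-1390 + t))
(P(29)*265)/T(-2444, -1608) = (26*265)/(((-647 - 2444)/(-1390 - 1608))) = 6890/((-3091/(-2998))) = 6890/((-1/2998*(-3091))) = 6890/(3091/2998) = 6890*(2998/3091) = 20656220/3091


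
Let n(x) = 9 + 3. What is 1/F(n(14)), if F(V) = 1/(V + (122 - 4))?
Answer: 130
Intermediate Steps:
n(x) = 12
F(V) = 1/(118 + V) (F(V) = 1/(V + 118) = 1/(118 + V))
1/F(n(14)) = 1/(1/(118 + 12)) = 1/(1/130) = 130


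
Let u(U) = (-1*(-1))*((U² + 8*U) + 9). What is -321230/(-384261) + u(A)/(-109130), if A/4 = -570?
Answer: -1955481090209/41934402930 ≈ -46.632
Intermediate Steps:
A = -2280 (A = 4*(-570) = -2280)
u(U) = 9 + U² + 8*U (u(U) = 1*(9 + U² + 8*U) = 9 + U² + 8*U)
-321230/(-384261) + u(A)/(-109130) = -321230/(-384261) + (9 + (-2280)² + 8*(-2280))/(-109130) = -321230*(-1/384261) + (9 + 5198400 - 18240)*(-1/109130) = 321230/384261 + 5180169*(-1/109130) = 321230/384261 - 5180169/109130 = -1955481090209/41934402930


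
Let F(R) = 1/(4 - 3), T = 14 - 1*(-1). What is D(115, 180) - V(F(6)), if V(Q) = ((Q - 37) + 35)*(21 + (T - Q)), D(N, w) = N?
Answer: 150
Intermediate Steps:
T = 15 (T = 14 + 1 = 15)
F(R) = 1 (F(R) = 1/1 = 1)
V(Q) = (-2 + Q)*(36 - Q) (V(Q) = ((Q - 37) + 35)*(21 + (15 - Q)) = ((-37 + Q) + 35)*(36 - Q) = (-2 + Q)*(36 - Q))
D(115, 180) - V(F(6)) = 115 - (-72 - 1*1² + 38*1) = 115 - (-72 - 1*1 + 38) = 115 - (-72 - 1 + 38) = 115 - 1*(-35) = 115 + 35 = 150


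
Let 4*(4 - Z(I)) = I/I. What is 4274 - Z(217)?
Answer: 17081/4 ≈ 4270.3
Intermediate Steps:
Z(I) = 15/4 (Z(I) = 4 - I/(4*I) = 4 - 1/4*1 = 4 - 1/4 = 15/4)
4274 - Z(217) = 4274 - 1*15/4 = 4274 - 15/4 = 17081/4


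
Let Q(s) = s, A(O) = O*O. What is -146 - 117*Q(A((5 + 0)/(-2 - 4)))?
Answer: -909/4 ≈ -227.25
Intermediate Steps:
A(O) = O**2
-146 - 117*Q(A((5 + 0)/(-2 - 4))) = -146 - 117*(5 + 0)**2/(-2 - 4)**2 = -146 - 117*(5/(-6))**2 = -146 - 117*(5*(-1/6))**2 = -146 - 117*(-5/6)**2 = -146 - 117*25/36 = -146 - 325/4 = -909/4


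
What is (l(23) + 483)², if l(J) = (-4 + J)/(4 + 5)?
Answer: 19061956/81 ≈ 2.3533e+5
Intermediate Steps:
l(J) = -4/9 + J/9 (l(J) = (-4 + J)/9 = (-4 + J)*(⅑) = -4/9 + J/9)
(l(23) + 483)² = ((-4/9 + (⅑)*23) + 483)² = ((-4/9 + 23/9) + 483)² = (19/9 + 483)² = (4366/9)² = 19061956/81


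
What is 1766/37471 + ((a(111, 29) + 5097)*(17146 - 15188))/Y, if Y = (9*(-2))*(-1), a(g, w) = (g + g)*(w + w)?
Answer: 73258167439/37471 ≈ 1.9551e+6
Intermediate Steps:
a(g, w) = 4*g*w (a(g, w) = (2*g)*(2*w) = 4*g*w)
Y = 18 (Y = -18*(-1) = 18)
1766/37471 + ((a(111, 29) + 5097)*(17146 - 15188))/Y = 1766/37471 + ((4*111*29 + 5097)*(17146 - 15188))/18 = 1766*(1/37471) + ((12876 + 5097)*1958)*(1/18) = 1766/37471 + (17973*1958)*(1/18) = 1766/37471 + 35191134*(1/18) = 1766/37471 + 1955063 = 73258167439/37471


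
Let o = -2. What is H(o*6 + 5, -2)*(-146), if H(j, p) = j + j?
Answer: 2044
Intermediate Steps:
H(j, p) = 2*j
H(o*6 + 5, -2)*(-146) = (2*(-2*6 + 5))*(-146) = (2*(-12 + 5))*(-146) = (2*(-7))*(-146) = -14*(-146) = 2044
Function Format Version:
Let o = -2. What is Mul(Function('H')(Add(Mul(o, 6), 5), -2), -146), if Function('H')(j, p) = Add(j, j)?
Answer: 2044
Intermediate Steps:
Function('H')(j, p) = Mul(2, j)
Mul(Function('H')(Add(Mul(o, 6), 5), -2), -146) = Mul(Mul(2, Add(Mul(-2, 6), 5)), -146) = Mul(Mul(2, Add(-12, 5)), -146) = Mul(Mul(2, -7), -146) = Mul(-14, -146) = 2044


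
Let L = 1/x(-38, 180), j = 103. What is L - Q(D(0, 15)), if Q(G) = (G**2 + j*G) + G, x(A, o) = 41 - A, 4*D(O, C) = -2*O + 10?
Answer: -84131/316 ≈ -266.24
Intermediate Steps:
D(O, C) = 5/2 - O/2 (D(O, C) = (-2*O + 10)/4 = (10 - 2*O)/4 = 5/2 - O/2)
Q(G) = G**2 + 104*G (Q(G) = (G**2 + 103*G) + G = G**2 + 104*G)
L = 1/79 (L = 1/(41 - 1*(-38)) = 1/(41 + 38) = 1/79 ≈ 0.012658)
L - Q(D(0, 15)) = 1/79 - (5/2 - 1/2*0)*(104 + (5/2 - 1/2*0)) = 1/79 - (5/2 + 0)*(104 + (5/2 + 0)) = 1/79 - 5*(104 + 5/2)/2 = 1/79 - 5*213/(2*2) = 1/79 - 1*1065/4 = 1/79 - 1065/4 = -84131/316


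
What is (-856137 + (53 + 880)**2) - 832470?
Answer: -818118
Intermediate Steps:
(-856137 + (53 + 880)**2) - 832470 = (-856137 + 933**2) - 832470 = (-856137 + 870489) - 832470 = 14352 - 832470 = -818118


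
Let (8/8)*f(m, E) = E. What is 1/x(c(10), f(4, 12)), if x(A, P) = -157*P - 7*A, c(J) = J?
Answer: -1/1954 ≈ -0.00051177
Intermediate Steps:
f(m, E) = E
1/x(c(10), f(4, 12)) = 1/(-157*12 - 7*10) = 1/(-1884 - 70) = 1/(-1954) = -1/1954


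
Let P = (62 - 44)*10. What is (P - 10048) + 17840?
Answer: 7972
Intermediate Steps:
P = 180 (P = 18*10 = 180)
(P - 10048) + 17840 = (180 - 10048) + 17840 = -9868 + 17840 = 7972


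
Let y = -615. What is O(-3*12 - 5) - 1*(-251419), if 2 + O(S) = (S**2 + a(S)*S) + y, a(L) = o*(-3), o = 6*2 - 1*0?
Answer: 253959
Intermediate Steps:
o = 12 (o = 12 + 0 = 12)
a(L) = -36 (a(L) = 12*(-3) = -36)
O(S) = -617 + S**2 - 36*S (O(S) = -2 + ((S**2 - 36*S) - 615) = -2 + (-615 + S**2 - 36*S) = -617 + S**2 - 36*S)
O(-3*12 - 5) - 1*(-251419) = (-617 + (-3*12 - 5)**2 - 36*(-3*12 - 5)) - 1*(-251419) = (-617 + (-36 - 5)**2 - 36*(-36 - 5)) + 251419 = (-617 + (-41)**2 - 36*(-41)) + 251419 = (-617 + 1681 + 1476) + 251419 = 2540 + 251419 = 253959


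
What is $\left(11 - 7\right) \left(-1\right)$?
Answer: $-4$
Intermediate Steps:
$\left(11 - 7\right) \left(-1\right) = 4 \left(-1\right) = -4$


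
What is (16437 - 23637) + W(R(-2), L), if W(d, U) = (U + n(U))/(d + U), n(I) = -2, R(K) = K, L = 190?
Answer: -7199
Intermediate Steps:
W(d, U) = (-2 + U)/(U + d) (W(d, U) = (U - 2)/(d + U) = (-2 + U)/(U + d))
(16437 - 23637) + W(R(-2), L) = (16437 - 23637) + (-2 + 190)/(190 - 2) = -7200 + 188/188 = -7200 + (1/188)*188 = -7200 + 1 = -7199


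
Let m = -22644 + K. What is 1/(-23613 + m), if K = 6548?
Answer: -1/39709 ≈ -2.5183e-5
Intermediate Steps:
m = -16096 (m = -22644 + 6548 = -16096)
1/(-23613 + m) = 1/(-23613 - 16096) = 1/(-39709) = -1/39709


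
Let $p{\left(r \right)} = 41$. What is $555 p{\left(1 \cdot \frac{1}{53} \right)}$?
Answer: $22755$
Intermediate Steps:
$555 p{\left(1 \cdot \frac{1}{53} \right)} = 555 \cdot 41 = 22755$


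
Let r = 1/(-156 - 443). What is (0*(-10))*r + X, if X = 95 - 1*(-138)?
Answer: 233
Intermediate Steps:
r = -1/599 (r = 1/(-599) = -1/599 ≈ -0.0016694)
X = 233 (X = 95 + 138 = 233)
(0*(-10))*r + X = (0*(-10))*(-1/599) + 233 = 0*(-1/599) + 233 = 0 + 233 = 233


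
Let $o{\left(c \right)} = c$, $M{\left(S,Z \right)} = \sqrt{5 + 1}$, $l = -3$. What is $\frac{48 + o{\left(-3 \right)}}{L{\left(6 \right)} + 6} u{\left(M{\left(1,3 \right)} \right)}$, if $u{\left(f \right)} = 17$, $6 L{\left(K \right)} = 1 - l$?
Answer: $\frac{459}{4} \approx 114.75$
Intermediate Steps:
$M{\left(S,Z \right)} = \sqrt{6}$
$L{\left(K \right)} = \frac{2}{3}$ ($L{\left(K \right)} = \frac{1 - -3}{6} = \frac{1 + 3}{6} = \frac{1}{6} \cdot 4 = \frac{2}{3}$)
$\frac{48 + o{\left(-3 \right)}}{L{\left(6 \right)} + 6} u{\left(M{\left(1,3 \right)} \right)} = \frac{48 - 3}{\frac{2}{3} + 6} \cdot 17 = \frac{45}{\frac{20}{3}} \cdot 17 = 45 \cdot \frac{3}{20} \cdot 17 = \frac{27}{4} \cdot 17 = \frac{459}{4}$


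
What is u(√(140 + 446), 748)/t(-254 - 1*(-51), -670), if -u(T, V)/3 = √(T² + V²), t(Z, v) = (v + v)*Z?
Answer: -3*√560090/272020 ≈ -0.0082537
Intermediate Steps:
t(Z, v) = 2*Z*v (t(Z, v) = (2*v)*Z = 2*Z*v)
u(T, V) = -3*√(T² + V²)
u(√(140 + 446), 748)/t(-254 - 1*(-51), -670) = (-3*√((√(140 + 446))² + 748²))/((2*(-254 - 1*(-51))*(-670))) = (-3*√((√586)² + 559504))/((2*(-254 + 51)*(-670))) = (-3*√(586 + 559504))/((2*(-203)*(-670))) = -3*√560090/272020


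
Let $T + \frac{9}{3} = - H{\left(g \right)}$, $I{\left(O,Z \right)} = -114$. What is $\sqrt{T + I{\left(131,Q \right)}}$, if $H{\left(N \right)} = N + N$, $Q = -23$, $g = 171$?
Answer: $3 i \sqrt{51} \approx 21.424 i$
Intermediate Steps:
$H{\left(N \right)} = 2 N$
$T = -345$ ($T = -3 - 2 \cdot 171 = -3 - 342 = -345$)
$\sqrt{T + I{\left(131,Q \right)}} = \sqrt{-345 - 114} = \sqrt{-459} = 3 i \sqrt{51}$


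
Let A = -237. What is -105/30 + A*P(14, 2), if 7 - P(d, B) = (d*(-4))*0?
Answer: -3325/2 ≈ -1662.5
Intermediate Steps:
P(d, B) = 7 (P(d, B) = 7 - d*(-4)*0 = 7 - (-4*d)*0 = 7 - 1*0 = 7 + 0 = 7)
-105/30 + A*P(14, 2) = -105/30 - 237*7 = -105*1/30 - 1659 = -7/2 - 1659 = -3325/2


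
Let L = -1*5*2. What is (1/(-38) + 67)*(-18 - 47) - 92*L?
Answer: -130465/38 ≈ -3433.3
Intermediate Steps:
L = -10 (L = -5*2 = -10)
(1/(-38) + 67)*(-18 - 47) - 92*L = (1/(-38) + 67)*(-18 - 47) - 92*(-10) = (-1/38 + 67)*(-65) + 920 = (2545/38)*(-65) + 920 = -165425/38 + 920 = -130465/38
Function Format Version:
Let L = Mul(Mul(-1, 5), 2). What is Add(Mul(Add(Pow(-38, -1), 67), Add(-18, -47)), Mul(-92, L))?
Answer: Rational(-130465, 38) ≈ -3433.3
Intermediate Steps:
L = -10 (L = Mul(-5, 2) = -10)
Add(Mul(Add(Pow(-38, -1), 67), Add(-18, -47)), Mul(-92, L)) = Add(Mul(Add(Pow(-38, -1), 67), Add(-18, -47)), Mul(-92, -10)) = Add(Mul(Add(Rational(-1, 38), 67), -65), 920) = Add(Mul(Rational(2545, 38), -65), 920) = Add(Rational(-165425, 38), 920) = Rational(-130465, 38)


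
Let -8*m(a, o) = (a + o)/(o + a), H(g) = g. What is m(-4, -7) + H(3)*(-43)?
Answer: -1033/8 ≈ -129.13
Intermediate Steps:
m(a, o) = -⅛ (m(a, o) = -(a + o)/(8*(o + a)) = -(a + o)/(8*(a + o)) = -⅛*1 = -⅛)
m(-4, -7) + H(3)*(-43) = -⅛ + 3*(-43) = -⅛ - 129 = -1033/8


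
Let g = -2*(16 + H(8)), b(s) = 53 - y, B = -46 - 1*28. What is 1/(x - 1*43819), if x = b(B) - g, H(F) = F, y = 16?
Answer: -1/43734 ≈ -2.2866e-5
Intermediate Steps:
B = -74 (B = -46 - 28 = -74)
b(s) = 37 (b(s) = 53 - 1*16 = 53 - 16 = 37)
g = -48 (g = -2*(16 + 8) = -2*24 = -48)
x = 85 (x = 37 - 1*(-48) = 37 + 48 = 85)
1/(x - 1*43819) = 1/(85 - 1*43819) = 1/(85 - 43819) = 1/(-43734) = -1/43734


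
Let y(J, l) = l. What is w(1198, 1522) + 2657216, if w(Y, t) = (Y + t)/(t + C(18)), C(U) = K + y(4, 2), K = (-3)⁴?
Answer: 852966880/321 ≈ 2.6572e+6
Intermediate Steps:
K = 81
C(U) = 83 (C(U) = 81 + 2 = 83)
w(Y, t) = (Y + t)/(83 + t) (w(Y, t) = (Y + t)/(t + 83) = (Y + t)/(83 + t))
w(1198, 1522) + 2657216 = (1198 + 1522)/(83 + 1522) + 2657216 = 2720/1605 + 2657216 = (1/1605)*2720 + 2657216 = 544/321 + 2657216 = 852966880/321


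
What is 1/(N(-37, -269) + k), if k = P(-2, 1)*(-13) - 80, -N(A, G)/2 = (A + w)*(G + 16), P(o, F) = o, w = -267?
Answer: -1/153878 ≈ -6.4987e-6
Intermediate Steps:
N(A, G) = -2*(-267 + A)*(16 + G) (N(A, G) = -2*(A - 267)*(G + 16) = -2*(-267 + A)*(16 + G))
k = -54 (k = -2*(-13) - 80 = 26 - 80 = -54)
1/(N(-37, -269) + k) = 1/((8544 - 32*(-37) + 534*(-269) - 2*(-37)*(-269)) - 54) = 1/((8544 + 1184 - 143646 - 19906) - 54) = 1/(-153824 - 54) = 1/(-153878) = -1/153878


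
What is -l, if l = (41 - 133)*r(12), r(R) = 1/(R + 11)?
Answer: 4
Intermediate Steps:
r(R) = 1/(11 + R)
l = -4 (l = (41 - 133)/(11 + 12) = -92/23 = -92*1/23 = -4)
-l = -1*(-4) = 4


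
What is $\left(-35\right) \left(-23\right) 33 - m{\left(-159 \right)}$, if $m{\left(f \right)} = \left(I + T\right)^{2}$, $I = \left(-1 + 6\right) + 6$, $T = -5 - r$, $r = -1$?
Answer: $26516$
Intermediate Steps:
$T = -4$ ($T = -5 - -1 = -5 + 1 = -4$)
$I = 11$ ($I = 5 + 6 = 11$)
$m{\left(f \right)} = 49$ ($m{\left(f \right)} = \left(11 - 4\right)^{2} = 7^{2} = 49$)
$\left(-35\right) \left(-23\right) 33 - m{\left(-159 \right)} = \left(-35\right) \left(-23\right) 33 - 49 = 805 \cdot 33 - 49 = 26565 - 49 = 26516$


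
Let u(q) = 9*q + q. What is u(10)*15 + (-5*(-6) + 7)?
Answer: 1537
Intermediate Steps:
u(q) = 10*q
u(10)*15 + (-5*(-6) + 7) = (10*10)*15 + (-5*(-6) + 7) = 100*15 + (30 + 7) = 1500 + 37 = 1537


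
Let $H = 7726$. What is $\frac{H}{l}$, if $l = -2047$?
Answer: $- \frac{7726}{2047} \approx -3.7743$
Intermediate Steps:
$\frac{H}{l} = \frac{7726}{-2047} = 7726 \left(- \frac{1}{2047}\right) = - \frac{7726}{2047}$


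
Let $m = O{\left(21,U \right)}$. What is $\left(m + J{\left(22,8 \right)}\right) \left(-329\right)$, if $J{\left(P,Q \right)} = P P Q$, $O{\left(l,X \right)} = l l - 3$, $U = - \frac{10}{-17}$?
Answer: $-1417990$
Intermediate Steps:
$U = \frac{10}{17}$ ($U = \left(-10\right) \left(- \frac{1}{17}\right) = \frac{10}{17} \approx 0.58823$)
$O{\left(l,X \right)} = -3 + l^{2}$ ($O{\left(l,X \right)} = l^{2} - 3 = -3 + l^{2}$)
$m = 438$ ($m = -3 + 21^{2} = -3 + 441 = 438$)
$J{\left(P,Q \right)} = Q P^{2}$ ($J{\left(P,Q \right)} = P^{2} Q = Q P^{2}$)
$\left(m + J{\left(22,8 \right)}\right) \left(-329\right) = \left(438 + 8 \cdot 22^{2}\right) \left(-329\right) = \left(438 + 8 \cdot 484\right) \left(-329\right) = \left(438 + 3872\right) \left(-329\right) = 4310 \left(-329\right) = -1417990$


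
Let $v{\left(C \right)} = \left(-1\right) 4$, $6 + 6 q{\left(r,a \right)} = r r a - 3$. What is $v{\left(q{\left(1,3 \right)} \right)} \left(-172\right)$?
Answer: $688$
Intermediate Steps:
$q{\left(r,a \right)} = - \frac{3}{2} + \frac{a r^{2}}{6}$ ($q{\left(r,a \right)} = -1 + \frac{r r a - 3}{6} = -1 + \frac{r^{2} a - 3}{6} = -1 + \frac{a r^{2} - 3}{6} = -1 + \frac{-3 + a r^{2}}{6} = -1 + \left(- \frac{1}{2} + \frac{a r^{2}}{6}\right) = - \frac{3}{2} + \frac{a r^{2}}{6}$)
$v{\left(C \right)} = -4$
$v{\left(q{\left(1,3 \right)} \right)} \left(-172\right) = \left(-4\right) \left(-172\right) = 688$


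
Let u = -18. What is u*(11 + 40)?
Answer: -918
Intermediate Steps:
u*(11 + 40) = -18*(11 + 40) = -18*51 = -918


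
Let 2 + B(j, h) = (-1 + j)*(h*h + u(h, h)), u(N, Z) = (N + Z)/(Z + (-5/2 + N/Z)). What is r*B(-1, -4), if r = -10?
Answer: 4060/11 ≈ 369.09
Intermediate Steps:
u(N, Z) = (N + Z)/(-5/2 + Z + N/Z) (u(N, Z) = (N + Z)/(Z + (-5*½ + N/Z)) = (N + Z)/(Z + (-5/2 + N/Z)) = (N + Z)/(-5/2 + Z + N/Z))
B(j, h) = -2 + (-1 + j)*(h² + 4*h²/(-3*h + 2*h²)) (B(j, h) = -2 + (-1 + j)*(h*h + 2*h*(h + h)/(-5*h + 2*h + 2*h²)) = -2 + (-1 + j)*(h² + 2*h*(2*h)/(-3*h + 2*h²)) = -2 + (-1 + j)*(h² + 4*h²/(-3*h + 2*h²)))
r*B(-1, -4) = -10*(-4*(-4) + (-3 + 2*(-4))*(-2 - 1*(-4)² - 1*(-4)²) + 4*(-4)*(-1))/(-3 + 2*(-4)) = -10*(16 + (-3 - 8)*(-2 - 1*16 - 1*16) + 16)/(-3 - 8) = -10*(16 - 11*(-2 - 16 - 16) + 16)/(-11) = -(-10)*(16 - 11*(-34) + 16)/11 = -(-10)*(16 + 374 + 16)/11 = -(-10)*406/11 = -10*(-406/11) = 4060/11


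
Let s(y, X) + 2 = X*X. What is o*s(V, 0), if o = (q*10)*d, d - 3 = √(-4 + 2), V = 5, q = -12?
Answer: 720 + 240*I*√2 ≈ 720.0 + 339.41*I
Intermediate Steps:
s(y, X) = -2 + X² (s(y, X) = -2 + X*X = -2 + X²)
d = 3 + I*√2 (d = 3 + √(-4 + 2) = 3 + √(-2) = 3 + I*√2 ≈ 3.0 + 1.4142*I)
o = -360 - 120*I*√2 (o = (-12*10)*(3 + I*√2) = -120*(3 + I*√2) = -360 - 120*I*√2 ≈ -360.0 - 169.71*I)
o*s(V, 0) = (-360 - 120*I*√2)*(-2 + 0²) = (-360 - 120*I*√2)*(-2 + 0) = (-360 - 120*I*√2)*(-2) = 720 + 240*I*√2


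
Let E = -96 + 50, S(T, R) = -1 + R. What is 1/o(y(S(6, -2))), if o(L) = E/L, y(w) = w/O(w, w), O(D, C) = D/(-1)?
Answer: 1/46 ≈ 0.021739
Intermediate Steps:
O(D, C) = -D (O(D, C) = D*(-1) = -D)
y(w) = -1 (y(w) = w/((-w)) = w*(-1/w) = -1)
E = -46
o(L) = -46/L
1/o(y(S(6, -2))) = 1/(-46/(-1)) = 1/(-46*(-1)) = 1/46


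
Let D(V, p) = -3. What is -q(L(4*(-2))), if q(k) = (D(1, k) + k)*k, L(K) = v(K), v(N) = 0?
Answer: 0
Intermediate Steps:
L(K) = 0
q(k) = k*(-3 + k) (q(k) = (-3 + k)*k = k*(-3 + k))
-q(L(4*(-2))) = -0*(-3 + 0) = -0*(-3) = -1*0 = 0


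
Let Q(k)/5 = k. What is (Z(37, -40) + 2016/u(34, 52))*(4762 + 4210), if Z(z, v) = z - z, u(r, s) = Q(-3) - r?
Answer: -2583936/7 ≈ -3.6913e+5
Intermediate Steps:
Q(k) = 5*k
u(r, s) = -15 - r (u(r, s) = 5*(-3) - r = -15 - r)
Z(z, v) = 0
(Z(37, -40) + 2016/u(34, 52))*(4762 + 4210) = (0 + 2016/(-15 - 1*34))*(4762 + 4210) = (0 + 2016/(-15 - 34))*8972 = (0 + 2016/(-49))*8972 = (0 + 2016*(-1/49))*8972 = (0 - 288/7)*8972 = -288/7*8972 = -2583936/7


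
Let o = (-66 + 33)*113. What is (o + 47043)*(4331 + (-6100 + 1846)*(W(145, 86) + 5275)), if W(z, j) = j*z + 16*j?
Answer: -3523004959542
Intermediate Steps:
W(z, j) = 16*j + j*z
o = -3729 (o = -33*113 = -3729)
(o + 47043)*(4331 + (-6100 + 1846)*(W(145, 86) + 5275)) = (-3729 + 47043)*(4331 + (-6100 + 1846)*(86*(16 + 145) + 5275)) = 43314*(4331 - 4254*(86*161 + 5275)) = 43314*(4331 - 4254*(13846 + 5275)) = 43314*(4331 - 4254*19121) = 43314*(4331 - 81340734) = 43314*(-81336403) = -3523004959542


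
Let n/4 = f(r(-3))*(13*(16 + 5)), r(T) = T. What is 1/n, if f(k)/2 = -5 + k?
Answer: -1/17472 ≈ -5.7234e-5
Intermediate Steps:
f(k) = -10 + 2*k (f(k) = 2*(-5 + k) = -10 + 2*k)
n = -17472 (n = 4*((-10 + 2*(-3))*(13*(16 + 5))) = 4*((-10 - 6)*(13*21)) = 4*(-16*273) = 4*(-4368) = -17472)
1/n = 1/(-17472) = -1/17472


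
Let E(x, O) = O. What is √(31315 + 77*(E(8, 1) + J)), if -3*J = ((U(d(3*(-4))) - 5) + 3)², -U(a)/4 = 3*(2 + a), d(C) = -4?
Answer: 2*√42681/3 ≈ 137.73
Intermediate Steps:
U(a) = -24 - 12*a (U(a) = -12*(2 + a) = -4*(6 + 3*a) = -24 - 12*a)
J = -484/3 (J = -(((-24 - 12*(-4)) - 5) + 3)²/3 = -(((-24 + 48) - 5) + 3)²/3 = -((24 - 5) + 3)²/3 = -(19 + 3)²/3 = -⅓*22² = -⅓*484 = -484/3 ≈ -161.33)
√(31315 + 77*(E(8, 1) + J)) = √(31315 + 77*(1 - 484/3)) = √(31315 + 77*(-481/3)) = √(31315 - 37037/3) = √(56908/3) = 2*√42681/3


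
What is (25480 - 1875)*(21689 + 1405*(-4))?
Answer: 379308745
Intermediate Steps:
(25480 - 1875)*(21689 + 1405*(-4)) = 23605*(21689 - 5620) = 23605*16069 = 379308745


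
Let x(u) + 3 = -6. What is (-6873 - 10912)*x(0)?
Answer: 160065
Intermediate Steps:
x(u) = -9 (x(u) = -3 - 6 = -9)
(-6873 - 10912)*x(0) = (-6873 - 10912)*(-9) = -17785*(-9) = 160065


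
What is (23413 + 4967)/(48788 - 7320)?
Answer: 7095/10367 ≈ 0.68438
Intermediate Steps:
(23413 + 4967)/(48788 - 7320) = 28380/41468 = 28380*(1/41468) = 7095/10367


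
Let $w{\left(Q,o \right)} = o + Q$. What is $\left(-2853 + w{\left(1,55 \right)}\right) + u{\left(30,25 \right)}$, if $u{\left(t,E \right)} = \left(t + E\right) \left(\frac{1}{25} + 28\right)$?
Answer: $- \frac{6274}{5} \approx -1254.8$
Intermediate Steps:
$w{\left(Q,o \right)} = Q + o$
$u{\left(t,E \right)} = \frac{701 E}{25} + \frac{701 t}{25}$ ($u{\left(t,E \right)} = \left(E + t\right) \left(\frac{1}{25} + 28\right) = \left(E + t\right) \frac{701}{25} = \frac{701 E}{25} + \frac{701 t}{25}$)
$\left(-2853 + w{\left(1,55 \right)}\right) + u{\left(30,25 \right)} = \left(-2853 + \left(1 + 55\right)\right) + \left(\frac{701}{25} \cdot 25 + \frac{701}{25} \cdot 30\right) = \left(-2853 + 56\right) + \left(701 + \frac{4206}{5}\right) = -2797 + \frac{7711}{5} = - \frac{6274}{5}$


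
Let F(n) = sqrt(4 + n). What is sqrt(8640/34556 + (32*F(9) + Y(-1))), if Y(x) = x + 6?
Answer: sqrt(391821845 + 2388234272*sqrt(13))/8639 ≈ 10.983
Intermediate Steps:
Y(x) = 6 + x
sqrt(8640/34556 + (32*F(9) + Y(-1))) = sqrt(8640/34556 + (32*sqrt(4 + 9) + (6 - 1))) = sqrt(8640*(1/34556) + (32*sqrt(13) + 5)) = sqrt(2160/8639 + (5 + 32*sqrt(13))) = sqrt(45355/8639 + 32*sqrt(13))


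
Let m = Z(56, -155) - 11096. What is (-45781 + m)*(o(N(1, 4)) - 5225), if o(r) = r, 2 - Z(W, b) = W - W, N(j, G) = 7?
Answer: 296773750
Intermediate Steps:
Z(W, b) = 2 (Z(W, b) = 2 - (W - W) = 2 - 1*0 = 2 + 0 = 2)
m = -11094 (m = 2 - 11096 = -11094)
(-45781 + m)*(o(N(1, 4)) - 5225) = (-45781 - 11094)*(7 - 5225) = -56875*(-5218) = 296773750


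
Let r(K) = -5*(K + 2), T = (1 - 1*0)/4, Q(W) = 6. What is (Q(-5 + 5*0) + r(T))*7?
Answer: -147/4 ≈ -36.750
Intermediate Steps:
T = ¼ (T = (1 + 0)*(¼) = 1*(¼) = ¼ ≈ 0.25000)
r(K) = -10 - 5*K (r(K) = -5*(2 + K) = -10 - 5*K)
(Q(-5 + 5*0) + r(T))*7 = (6 + (-10 - 5*¼))*7 = (6 + (-10 - 5/4))*7 = (6 - 45/4)*7 = -21/4*7 = -147/4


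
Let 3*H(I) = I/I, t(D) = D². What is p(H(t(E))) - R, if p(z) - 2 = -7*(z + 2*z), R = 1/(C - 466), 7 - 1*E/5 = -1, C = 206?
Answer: -1299/260 ≈ -4.9962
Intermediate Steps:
E = 40 (E = 35 - 5*(-1) = 35 + 5 = 40)
H(I) = ⅓ (H(I) = (I/I)/3 = (⅓)*1 = ⅓)
R = -1/260 (R = 1/(206 - 466) = 1/(-260) = -1/260 ≈ -0.0038462)
p(z) = 2 - 21*z (p(z) = 2 - 7*(z + 2*z) = 2 - 21*z)
p(H(t(E))) - R = (2 - 21*⅓) - 1*(-1/260) = (2 - 7) + 1/260 = -5 + 1/260 = -1299/260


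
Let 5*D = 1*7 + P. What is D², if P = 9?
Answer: 256/25 ≈ 10.240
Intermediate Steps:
D = 16/5 (D = (1*7 + 9)/5 = (7 + 9)/5 = (⅕)*16 = 16/5 ≈ 3.2000)
D² = (16/5)² = 256/25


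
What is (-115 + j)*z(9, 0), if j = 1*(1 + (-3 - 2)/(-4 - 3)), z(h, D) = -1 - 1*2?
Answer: 2379/7 ≈ 339.86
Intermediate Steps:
z(h, D) = -3 (z(h, D) = -1 - 2 = -3)
j = 12/7 (j = 1*(1 - 5/(-7)) = 1*(1 - 5*(-⅐)) = 1*(1 + 5/7) = 1*(12/7) = 12/7 ≈ 1.7143)
(-115 + j)*z(9, 0) = (-115 + 12/7)*(-3) = -793/7*(-3) = 2379/7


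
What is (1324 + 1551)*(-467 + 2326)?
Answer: 5344625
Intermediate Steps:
(1324 + 1551)*(-467 + 2326) = 2875*1859 = 5344625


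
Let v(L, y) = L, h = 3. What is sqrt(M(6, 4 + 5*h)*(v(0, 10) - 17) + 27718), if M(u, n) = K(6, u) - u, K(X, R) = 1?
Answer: sqrt(27803) ≈ 166.74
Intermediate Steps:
M(u, n) = 1 - u
sqrt(M(6, 4 + 5*h)*(v(0, 10) - 17) + 27718) = sqrt((1 - 1*6)*(0 - 17) + 27718) = sqrt((1 - 6)*(-17) + 27718) = sqrt(-5*(-17) + 27718) = sqrt(85 + 27718) = sqrt(27803)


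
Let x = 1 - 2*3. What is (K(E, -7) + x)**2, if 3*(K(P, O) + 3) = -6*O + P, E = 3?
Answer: 49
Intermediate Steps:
x = -5 (x = 1 - 6 = -5)
K(P, O) = -3 - 2*O + P/3 (K(P, O) = -3 + (-6*O + P)/3 = -3 + (P - 6*O)/3 = -3 + (-2*O + P/3) = -3 - 2*O + P/3)
(K(E, -7) + x)**2 = ((-3 - 2*(-7) + (1/3)*3) - 5)**2 = ((-3 + 14 + 1) - 5)**2 = (12 - 5)**2 = 7**2 = 49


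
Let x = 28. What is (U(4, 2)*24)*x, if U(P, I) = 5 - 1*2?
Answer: 2016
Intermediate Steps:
U(P, I) = 3 (U(P, I) = 5 - 2 = 3)
(U(4, 2)*24)*x = (3*24)*28 = 72*28 = 2016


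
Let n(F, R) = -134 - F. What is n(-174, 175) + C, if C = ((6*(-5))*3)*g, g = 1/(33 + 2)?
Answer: 262/7 ≈ 37.429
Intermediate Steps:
g = 1/35 ≈ 0.028571
C = -18/7 (C = ((6*(-5))*3)*(1/35) = -30*3*(1/35) = -90*1/35 = -18/7 ≈ -2.5714)
n(-174, 175) + C = (-134 - 1*(-174)) - 18/7 = (-134 + 174) - 18/7 = 40 - 18/7 = 262/7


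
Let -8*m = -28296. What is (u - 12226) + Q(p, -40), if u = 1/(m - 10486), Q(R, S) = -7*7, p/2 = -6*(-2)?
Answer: -85298976/6949 ≈ -12275.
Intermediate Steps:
p = 24 (p = 2*(-6*(-2)) = 2*12 = 24)
m = 3537 (m = -1/8*(-28296) = 3537)
Q(R, S) = -49
u = -1/6949 (u = 1/(3537 - 10486) = 1/(-6949) = -1/6949 ≈ -0.00014391)
(u - 12226) + Q(p, -40) = (-1/6949 - 12226) - 49 = -84958475/6949 - 49 = -85298976/6949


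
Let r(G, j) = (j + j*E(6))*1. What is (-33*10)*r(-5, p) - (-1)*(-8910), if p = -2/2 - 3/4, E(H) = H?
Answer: -9735/2 ≈ -4867.5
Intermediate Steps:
p = -7/4 (p = -2*½ - 3*¼ = -1 - ¾ = -7/4 ≈ -1.7500)
r(G, j) = 7*j (r(G, j) = (j + j*6)*1 = (j + 6*j)*1 = (7*j)*1 = 7*j)
(-33*10)*r(-5, p) - (-1)*(-8910) = (-33*10)*(7*(-7/4)) - (-1)*(-8910) = -330*(-49/4) - 1*8910 = 8085/2 - 8910 = -9735/2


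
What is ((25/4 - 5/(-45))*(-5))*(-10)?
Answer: 5725/18 ≈ 318.06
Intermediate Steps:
((25/4 - 5/(-45))*(-5))*(-10) = ((25*(¼) - 5*(-1/45))*(-5))*(-10) = ((25/4 + ⅑)*(-5))*(-10) = ((229/36)*(-5))*(-10) = -1145/36*(-10) = 5725/18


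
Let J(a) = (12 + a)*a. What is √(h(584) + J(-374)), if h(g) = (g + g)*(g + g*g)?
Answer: 2*√99792727 ≈ 19979.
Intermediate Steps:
J(a) = a*(12 + a)
h(g) = 2*g*(g + g²) (h(g) = (2*g)*(g + g²) = 2*g*(g + g²))
√(h(584) + J(-374)) = √(2*584²*(1 + 584) - 374*(12 - 374)) = √(2*341056*585 - 374*(-362)) = √(399035520 + 135388) = √399170908 = 2*√99792727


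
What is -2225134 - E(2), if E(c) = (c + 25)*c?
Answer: -2225188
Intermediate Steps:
E(c) = c*(25 + c) (E(c) = (25 + c)*c = c*(25 + c))
-2225134 - E(2) = -2225134 - 2*(25 + 2) = -2225134 - 2*27 = -2225134 - 1*54 = -2225134 - 54 = -2225188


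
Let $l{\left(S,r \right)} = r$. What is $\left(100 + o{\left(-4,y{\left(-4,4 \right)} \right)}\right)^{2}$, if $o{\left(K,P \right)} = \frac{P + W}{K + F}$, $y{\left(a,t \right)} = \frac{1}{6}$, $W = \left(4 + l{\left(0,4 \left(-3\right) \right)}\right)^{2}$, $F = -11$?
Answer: $\frac{2968729}{324} \approx 9162.8$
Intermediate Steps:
$W = 64$ ($W = \left(4 + 4 \left(-3\right)\right)^{2} = \left(4 - 12\right)^{2} = \left(-8\right)^{2} = 64$)
$y{\left(a,t \right)} = \frac{1}{6}$
$o{\left(K,P \right)} = \frac{64 + P}{-11 + K}$ ($o{\left(K,P \right)} = \frac{P + 64}{K - 11} = \frac{64 + P}{-11 + K}$)
$\left(100 + o{\left(-4,y{\left(-4,4 \right)} \right)}\right)^{2} = \left(100 + \frac{64 + \frac{1}{6}}{-11 - 4}\right)^{2} = \left(100 + \frac{1}{-15} \cdot \frac{385}{6}\right)^{2} = \left(100 - \frac{77}{18}\right)^{2} = \left(\frac{1723}{18}\right)^{2} = \frac{2968729}{324}$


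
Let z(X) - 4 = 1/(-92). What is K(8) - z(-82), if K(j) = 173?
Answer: 15549/92 ≈ 169.01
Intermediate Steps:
z(X) = 367/92 (z(X) = 4 + 1/(-92) = 4 - 1/92 = 367/92)
K(8) - z(-82) = 173 - 1*367/92 = 173 - 367/92 = 15549/92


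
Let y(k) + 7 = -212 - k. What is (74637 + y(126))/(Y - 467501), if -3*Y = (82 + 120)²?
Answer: -222876/1443307 ≈ -0.15442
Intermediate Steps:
y(k) = -219 - k (y(k) = -7 + (-212 - k) = -219 - k)
Y = -40804/3 (Y = -(82 + 120)²/3 = -⅓*202² = -⅓*40804 = -40804/3 ≈ -13601.)
(74637 + y(126))/(Y - 467501) = (74637 + (-219 - 1*126))/(-40804/3 - 467501) = (74637 + (-219 - 126))/(-1443307/3) = (74637 - 345)*(-3/1443307) = 74292*(-3/1443307) = -222876/1443307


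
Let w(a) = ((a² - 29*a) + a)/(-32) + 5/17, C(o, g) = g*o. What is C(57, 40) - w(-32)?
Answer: 39775/17 ≈ 2339.7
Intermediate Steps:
w(a) = 5/17 - a²/32 + 7*a/8 (w(a) = (a² - 28*a)*(-1/32) + 5*(1/17) = (-a²/32 + 7*a/8) + 5/17 = 5/17 - a²/32 + 7*a/8)
C(57, 40) - w(-32) = 40*57 - (5/17 - 1/32*(-32)² + (7/8)*(-32)) = 2280 - (5/17 - 1/32*1024 - 28) = 2280 - (5/17 - 32 - 28) = 2280 - 1*(-1015/17) = 2280 + 1015/17 = 39775/17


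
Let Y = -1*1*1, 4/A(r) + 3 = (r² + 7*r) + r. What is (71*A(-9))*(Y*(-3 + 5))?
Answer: -284/3 ≈ -94.667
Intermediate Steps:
A(r) = 4/(-3 + r² + 8*r) (A(r) = 4/(-3 + ((r² + 7*r) + r)) = 4/(-3 + (r² + 8*r)) = 4/(-3 + r² + 8*r))
Y = -1 (Y = -1*1 = -1)
(71*A(-9))*(Y*(-3 + 5)) = (71*(4/(-3 + (-9)² + 8*(-9))))*(-(-3 + 5)) = (71*(4/(-3 + 81 - 72)))*(-1*2) = (71*(4/6))*(-2) = (71*(4*(⅙)))*(-2) = (71*(⅔))*(-2) = (142/3)*(-2) = -284/3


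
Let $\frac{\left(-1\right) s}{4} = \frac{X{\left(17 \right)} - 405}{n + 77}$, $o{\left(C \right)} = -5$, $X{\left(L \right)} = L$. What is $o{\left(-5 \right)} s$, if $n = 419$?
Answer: $- \frac{485}{31} \approx -15.645$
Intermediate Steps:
$s = \frac{97}{31}$ ($s = - 4 \frac{17 - 405}{419 + 77} = - 4 \left(- \frac{388}{496}\right) = - 4 \left(\left(-388\right) \frac{1}{496}\right) = \left(-4\right) \left(- \frac{97}{124}\right) = \frac{97}{31} \approx 3.129$)
$o{\left(-5 \right)} s = \left(-5\right) \frac{97}{31} = - \frac{485}{31}$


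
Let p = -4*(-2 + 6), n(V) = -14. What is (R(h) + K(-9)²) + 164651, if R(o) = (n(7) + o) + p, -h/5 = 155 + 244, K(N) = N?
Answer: 162707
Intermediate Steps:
p = -16 (p = -4*4 = -16)
h = -1995 (h = -5*(155 + 244) = -5*399 = -1995)
R(o) = -30 + o (R(o) = (-14 + o) - 16 = -30 + o)
(R(h) + K(-9)²) + 164651 = ((-30 - 1995) + (-9)²) + 164651 = (-2025 + 81) + 164651 = -1944 + 164651 = 162707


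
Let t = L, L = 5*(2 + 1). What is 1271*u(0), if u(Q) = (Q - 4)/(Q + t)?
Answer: -5084/15 ≈ -338.93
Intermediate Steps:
L = 15 (L = 5*3 = 15)
t = 15
u(Q) = (-4 + Q)/(15 + Q) (u(Q) = (Q - 4)/(Q + 15) = (-4 + Q)/(15 + Q))
1271*u(0) = 1271*((-4 + 0)/(15 + 0)) = 1271*(-4/15) = -5084/15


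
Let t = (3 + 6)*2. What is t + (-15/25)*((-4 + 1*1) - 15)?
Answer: 144/5 ≈ 28.800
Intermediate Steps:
t = 18 (t = 9*2 = 18)
t + (-15/25)*((-4 + 1*1) - 15) = 18 + (-15/25)*((-4 + 1*1) - 15) = 18 + (-15*1/25)*((-4 + 1) - 15) = 18 - 3*(-3 - 15)/5 = 18 - ⅗*(-18) = 18 + 54/5 = 144/5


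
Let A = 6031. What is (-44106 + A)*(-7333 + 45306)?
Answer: -1445821975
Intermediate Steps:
(-44106 + A)*(-7333 + 45306) = (-44106 + 6031)*(-7333 + 45306) = -38075*37973 = -1445821975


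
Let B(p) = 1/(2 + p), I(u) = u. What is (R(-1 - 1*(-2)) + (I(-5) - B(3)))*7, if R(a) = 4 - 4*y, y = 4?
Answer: -602/5 ≈ -120.40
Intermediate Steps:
R(a) = -12 (R(a) = 4 - 4*4 = 4 - 16 = -12)
(R(-1 - 1*(-2)) + (I(-5) - B(3)))*7 = (-12 + (-5 - 1/(2 + 3)))*7 = (-12 + (-5 - 1/5))*7 = (-12 + (-5 - 1*⅕))*7 = (-12 + (-5 - ⅕))*7 = (-12 - 26/5)*7 = -86/5*7 = -602/5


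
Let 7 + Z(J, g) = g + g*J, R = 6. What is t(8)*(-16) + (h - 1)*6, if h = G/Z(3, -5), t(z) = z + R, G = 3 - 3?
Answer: -230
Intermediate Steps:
Z(J, g) = -7 + g + J*g (Z(J, g) = -7 + (g + g*J) = -7 + (g + J*g) = -7 + g + J*g)
G = 0
t(z) = 6 + z (t(z) = z + 6 = 6 + z)
h = 0 (h = 0/(-7 - 5 + 3*(-5)) = 0/(-7 - 5 - 15) = 0/(-27) = 0*(-1/27) = 0)
t(8)*(-16) + (h - 1)*6 = (6 + 8)*(-16) + (0 - 1)*6 = 14*(-16) - 1*6 = -224 - 6 = -230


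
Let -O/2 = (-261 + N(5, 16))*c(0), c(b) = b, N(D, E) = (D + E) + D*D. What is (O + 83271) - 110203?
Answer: -26932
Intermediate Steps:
N(D, E) = D + E + D² (N(D, E) = (D + E) + D² = D + E + D²)
O = 0 (O = -2*(-261 + (5 + 16 + 5²))*0 = -2*(-261 + (5 + 16 + 25))*0 = -2*(-261 + 46)*0 = -(-430)*0 = -2*0 = 0)
(O + 83271) - 110203 = (0 + 83271) - 110203 = 83271 - 110203 = -26932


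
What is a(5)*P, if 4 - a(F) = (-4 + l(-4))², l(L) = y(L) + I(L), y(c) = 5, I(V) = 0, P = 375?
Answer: 1125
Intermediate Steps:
l(L) = 5 (l(L) = 5 + 0 = 5)
a(F) = 3 (a(F) = 4 - (-4 + 5)² = 4 - 1*1² = 4 - 1*1 = 4 - 1 = 3)
a(5)*P = 3*375 = 1125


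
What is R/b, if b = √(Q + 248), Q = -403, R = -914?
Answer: 914*I*√155/155 ≈ 73.414*I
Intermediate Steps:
b = I*√155 (b = √(-403 + 248) = √(-155) = I*√155 ≈ 12.45*I)
R/b = -914*(-I*√155/155) = -(-914)*I*√155/155 = 914*I*√155/155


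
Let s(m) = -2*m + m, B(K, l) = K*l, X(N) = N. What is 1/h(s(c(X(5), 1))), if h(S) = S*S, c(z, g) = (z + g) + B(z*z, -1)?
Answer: 1/361 ≈ 0.0027701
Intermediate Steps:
c(z, g) = g + z - z² (c(z, g) = (z + g) + (z*z)*(-1) = (g + z) + z²*(-1) = (g + z) - z² = g + z - z²)
s(m) = -m
h(S) = S²
1/h(s(c(X(5), 1))) = 1/((-(1 + 5 - 1*5²))²) = 1/((-(1 + 5 - 1*25))²) = 1/((-(1 + 5 - 25))²) = 1/((-1*(-19))²) = 1/(19²) = 1/361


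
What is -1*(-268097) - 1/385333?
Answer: 103306621300/385333 ≈ 2.6810e+5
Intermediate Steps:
-1*(-268097) - 1/385333 = 268097 - 1*1/385333 = 268097 - 1/385333 = 103306621300/385333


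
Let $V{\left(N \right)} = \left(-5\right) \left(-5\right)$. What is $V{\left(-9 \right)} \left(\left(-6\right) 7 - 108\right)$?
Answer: $-3750$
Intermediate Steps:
$V{\left(N \right)} = 25$
$V{\left(-9 \right)} \left(\left(-6\right) 7 - 108\right) = 25 \left(\left(-6\right) 7 - 108\right) = 25 \left(-42 - 108\right) = 25 \left(-150\right) = -3750$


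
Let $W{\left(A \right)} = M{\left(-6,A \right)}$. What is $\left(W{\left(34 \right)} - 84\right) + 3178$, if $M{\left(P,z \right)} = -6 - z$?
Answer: $3054$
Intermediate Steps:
$W{\left(A \right)} = -6 - A$
$\left(W{\left(34 \right)} - 84\right) + 3178 = \left(\left(-6 - 34\right) - 84\right) + 3178 = \left(-40 - 84\right) + 3178 = -124 + 3178 = 3054$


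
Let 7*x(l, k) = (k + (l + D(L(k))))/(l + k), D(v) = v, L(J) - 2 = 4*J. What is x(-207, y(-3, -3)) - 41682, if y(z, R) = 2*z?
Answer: -62147627/1491 ≈ -41682.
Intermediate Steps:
L(J) = 2 + 4*J
x(l, k) = (2 + l + 5*k)/(7*(k + l)) (x(l, k) = ((k + (l + (2 + 4*k)))/(l + k))/7 = ((k + (2 + l + 4*k))/(k + l))/7 = ((2 + l + 5*k)/(k + l))/7 = (2 + l + 5*k)/(7*(k + l)))
x(-207, y(-3, -3)) - 41682 = (2 - 207 + 5*(2*(-3)))/(7*(2*(-3) - 207)) - 41682 = (2 - 207 + 5*(-6))/(7*(-6 - 207)) - 41682 = (⅐)*(2 - 207 - 30)/(-213) - 41682 = (⅐)*(-1/213)*(-235) - 41682 = 235/1491 - 41682 = -62147627/1491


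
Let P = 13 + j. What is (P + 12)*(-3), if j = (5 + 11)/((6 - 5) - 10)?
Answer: -209/3 ≈ -69.667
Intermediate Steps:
j = -16/9 (j = 16/(1 - 10) = 16/(-9) = 16*(-⅑) = -16/9 ≈ -1.7778)
P = 101/9 (P = 13 - 16/9 = 101/9 ≈ 11.222)
(P + 12)*(-3) = (101/9 + 12)*(-3) = (209/9)*(-3) = -209/3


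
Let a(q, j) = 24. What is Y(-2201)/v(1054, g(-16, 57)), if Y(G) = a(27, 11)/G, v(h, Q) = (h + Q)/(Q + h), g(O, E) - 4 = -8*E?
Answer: -24/2201 ≈ -0.010904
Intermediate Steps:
g(O, E) = 4 - 8*E
v(h, Q) = 1 (v(h, Q) = (Q + h)/(Q + h) = 1)
Y(G) = 24/G
Y(-2201)/v(1054, g(-16, 57)) = (24/(-2201))/1 = (24*(-1/2201))*1 = -24/2201*1 = -24/2201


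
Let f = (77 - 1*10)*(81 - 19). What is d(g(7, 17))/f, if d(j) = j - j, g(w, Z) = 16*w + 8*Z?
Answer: 0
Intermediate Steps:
g(w, Z) = 8*Z + 16*w
d(j) = 0
f = 4154 (f = (77 - 10)*62 = 67*62 = 4154)
d(g(7, 17))/f = 0/4154 = 0*(1/4154) = 0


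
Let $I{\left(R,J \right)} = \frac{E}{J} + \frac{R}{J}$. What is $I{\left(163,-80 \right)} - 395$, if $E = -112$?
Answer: $- \frac{31651}{80} \approx -395.64$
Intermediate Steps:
$I{\left(R,J \right)} = - \frac{112}{J} + \frac{R}{J}$
$I{\left(163,-80 \right)} - 395 = \frac{-112 + 163}{-80} - 395 = \left(- \frac{1}{80}\right) 51 - 395 = - \frac{51}{80} - 395 = - \frac{31651}{80}$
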